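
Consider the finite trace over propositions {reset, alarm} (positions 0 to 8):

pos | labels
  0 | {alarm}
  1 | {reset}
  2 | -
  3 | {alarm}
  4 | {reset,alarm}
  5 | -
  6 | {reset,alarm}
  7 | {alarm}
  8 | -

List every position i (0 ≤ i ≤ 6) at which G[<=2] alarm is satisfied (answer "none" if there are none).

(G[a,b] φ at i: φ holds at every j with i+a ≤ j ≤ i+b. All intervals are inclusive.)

none

Evaluate at each i in [0,6]:
  i=0: ✗ (fails at j=1)
  i=1: ✗ (fails at j=1)
  i=2: ✗ (fails at j=2)
  i=3: ✗ (fails at j=5)
  i=4: ✗ (fails at j=5)
  i=5: ✗ (fails at j=5)
  i=6: ✗ (fails at j=8)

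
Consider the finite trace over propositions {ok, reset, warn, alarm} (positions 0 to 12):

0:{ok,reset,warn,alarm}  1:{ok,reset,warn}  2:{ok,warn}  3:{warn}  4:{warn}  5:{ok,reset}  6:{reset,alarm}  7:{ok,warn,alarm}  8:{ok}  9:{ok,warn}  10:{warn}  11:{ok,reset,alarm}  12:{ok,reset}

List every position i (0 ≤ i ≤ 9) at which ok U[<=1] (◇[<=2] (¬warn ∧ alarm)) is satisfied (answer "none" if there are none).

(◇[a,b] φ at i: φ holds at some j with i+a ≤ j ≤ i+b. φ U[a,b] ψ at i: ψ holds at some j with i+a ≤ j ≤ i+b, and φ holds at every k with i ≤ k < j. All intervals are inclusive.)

Evaluate at each i in [0,9]:
  i=0: ✗ (no rhs in [0,1])
  i=1: ✗ (no rhs in [1,2])
  i=2: ✗ (no rhs in [2,3])
  i=3: ✗ (lhs fails at k=3 before rhs at j=4)
  i=4: ✓ (rhs at j=4)
  i=5: ✓ (rhs at j=5)
  i=6: ✓ (rhs at j=6)
  i=7: ✗ (no rhs in [7,8])
  i=8: ✓ (rhs at j=9; lhs holds on [8,8])
  i=9: ✓ (rhs at j=9)

4, 5, 6, 8, 9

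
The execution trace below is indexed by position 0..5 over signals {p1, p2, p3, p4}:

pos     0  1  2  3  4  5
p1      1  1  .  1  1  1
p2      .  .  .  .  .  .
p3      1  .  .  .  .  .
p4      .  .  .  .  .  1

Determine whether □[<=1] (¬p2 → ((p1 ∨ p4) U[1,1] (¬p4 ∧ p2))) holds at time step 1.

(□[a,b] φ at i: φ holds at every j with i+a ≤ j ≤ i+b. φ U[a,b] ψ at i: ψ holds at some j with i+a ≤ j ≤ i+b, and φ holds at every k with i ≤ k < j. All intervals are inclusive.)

Check (¬p2 → ((p1 ∨ p4) U[1,1] (¬p4 ∧ p2))) at every j in [1,2]:
  j=1: antecedent true; consequent fails → ✗
  j=2: antecedent true; consequent fails → ✗
Fails at j=1 → formula fails.

False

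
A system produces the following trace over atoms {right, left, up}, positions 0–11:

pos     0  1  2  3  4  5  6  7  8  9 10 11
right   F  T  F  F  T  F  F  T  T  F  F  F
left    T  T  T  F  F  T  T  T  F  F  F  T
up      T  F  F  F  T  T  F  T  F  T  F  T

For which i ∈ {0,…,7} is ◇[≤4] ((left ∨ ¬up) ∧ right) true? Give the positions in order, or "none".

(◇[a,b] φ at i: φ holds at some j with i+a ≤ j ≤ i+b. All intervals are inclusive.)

0, 1, 3, 4, 5, 6, 7

Evaluate at each i in [0,7]:
  i=0: ✓ (witness j=1)
  i=1: ✓ (witness j=1)
  i=2: ✗ (none in [2,6])
  i=3: ✓ (witness j=7)
  i=4: ✓ (witness j=7)
  i=5: ✓ (witness j=7)
  i=6: ✓ (witness j=7)
  i=7: ✓ (witness j=7)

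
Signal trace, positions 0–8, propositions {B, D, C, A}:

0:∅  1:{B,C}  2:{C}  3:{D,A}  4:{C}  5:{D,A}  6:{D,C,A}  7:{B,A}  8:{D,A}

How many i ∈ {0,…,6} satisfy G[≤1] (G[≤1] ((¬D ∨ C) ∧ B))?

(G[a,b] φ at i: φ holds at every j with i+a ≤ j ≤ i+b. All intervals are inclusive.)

0

Evaluate at each i in [0,6]:
  i=0: ✗ (fails at j=0)
  i=1: ✗ (fails at j=1)
  i=2: ✗ (fails at j=2)
  i=3: ✗ (fails at j=3)
  i=4: ✗ (fails at j=4)
  i=5: ✗ (fails at j=5)
  i=6: ✗ (fails at j=6)
Positions where it holds: {} → 0.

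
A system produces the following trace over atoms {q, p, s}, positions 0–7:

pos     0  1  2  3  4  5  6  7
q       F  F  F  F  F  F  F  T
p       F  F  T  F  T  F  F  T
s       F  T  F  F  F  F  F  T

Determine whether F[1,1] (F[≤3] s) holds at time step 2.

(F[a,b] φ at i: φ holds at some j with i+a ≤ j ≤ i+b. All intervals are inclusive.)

Check F[≤3] s at each j in [3,3]:
  j=3: fails (none in [3,6])
No position in the window satisfies it → formula fails.

Does not hold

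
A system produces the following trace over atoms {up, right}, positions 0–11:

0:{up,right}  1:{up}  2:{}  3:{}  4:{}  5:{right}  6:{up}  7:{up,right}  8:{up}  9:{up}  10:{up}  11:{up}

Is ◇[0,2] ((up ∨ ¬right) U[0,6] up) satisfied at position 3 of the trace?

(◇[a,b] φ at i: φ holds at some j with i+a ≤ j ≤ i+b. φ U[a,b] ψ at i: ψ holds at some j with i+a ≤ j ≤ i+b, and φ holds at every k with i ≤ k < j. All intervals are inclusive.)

Check ((up ∨ ¬right) U[0,6] up) at each j in [3,5]:
  j=3: fails
  j=4: fails
  j=5: fails
No position in the window satisfies it → formula fails.

False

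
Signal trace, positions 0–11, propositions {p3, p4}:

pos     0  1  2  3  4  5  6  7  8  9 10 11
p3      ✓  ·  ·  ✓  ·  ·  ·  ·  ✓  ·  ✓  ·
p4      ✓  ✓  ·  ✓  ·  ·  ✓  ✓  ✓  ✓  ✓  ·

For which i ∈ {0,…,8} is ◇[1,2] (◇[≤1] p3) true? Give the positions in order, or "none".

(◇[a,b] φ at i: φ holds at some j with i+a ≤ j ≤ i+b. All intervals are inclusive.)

Evaluate at each i in [0,8]:
  i=0: ✓ (witness j=2)
  i=1: ✓ (witness j=2)
  i=2: ✓ (witness j=3)
  i=3: ✗ (none in [4,5])
  i=4: ✗ (none in [5,6])
  i=5: ✓ (witness j=7)
  i=6: ✓ (witness j=7)
  i=7: ✓ (witness j=8)
  i=8: ✓ (witness j=9)

0, 1, 2, 5, 6, 7, 8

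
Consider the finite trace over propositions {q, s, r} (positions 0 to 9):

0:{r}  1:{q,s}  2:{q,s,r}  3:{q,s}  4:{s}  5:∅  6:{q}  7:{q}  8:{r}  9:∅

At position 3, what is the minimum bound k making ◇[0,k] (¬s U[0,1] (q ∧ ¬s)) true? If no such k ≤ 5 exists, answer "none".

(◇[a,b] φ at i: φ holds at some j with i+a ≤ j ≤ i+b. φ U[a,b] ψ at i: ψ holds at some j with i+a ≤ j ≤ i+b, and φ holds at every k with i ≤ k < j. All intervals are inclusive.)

2

Scan j = 3,4,… for (¬s U[0,1] (q ∧ ¬s)):
  j=3: fails
  j=4: fails
  j=5: holds
First hit at j=5, so smallest k = 5-3 = 2.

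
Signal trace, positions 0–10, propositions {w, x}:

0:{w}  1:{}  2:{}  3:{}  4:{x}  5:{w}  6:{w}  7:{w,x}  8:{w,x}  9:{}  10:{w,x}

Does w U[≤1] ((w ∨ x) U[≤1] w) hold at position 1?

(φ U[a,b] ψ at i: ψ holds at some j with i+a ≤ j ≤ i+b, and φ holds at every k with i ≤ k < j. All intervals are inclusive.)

False

Need some j in [1,2] with ((w ∨ x) U[≤1] w), and w at every k in [1,j-1].
  j=1: ((w ∨ x) U[≤1] w) — fails.
  j=2: ((w ∨ x) U[≤1] w) — fails.
No j in the window works → until fails.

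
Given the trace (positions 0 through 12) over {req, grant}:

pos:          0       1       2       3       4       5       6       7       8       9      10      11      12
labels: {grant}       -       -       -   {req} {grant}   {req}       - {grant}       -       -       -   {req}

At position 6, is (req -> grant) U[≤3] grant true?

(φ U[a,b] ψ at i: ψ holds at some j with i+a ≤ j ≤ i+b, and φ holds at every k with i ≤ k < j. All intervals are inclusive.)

Need some j in [6,9] with grant, and (req -> grant) at every k in [6,j-1].
  j=6: grant false.
  j=7: grant false.
  j=8: grant holds, but (req -> grant) fails at k=6 → not this j.
  j=9: grant false.
No j in the window works → until fails.

False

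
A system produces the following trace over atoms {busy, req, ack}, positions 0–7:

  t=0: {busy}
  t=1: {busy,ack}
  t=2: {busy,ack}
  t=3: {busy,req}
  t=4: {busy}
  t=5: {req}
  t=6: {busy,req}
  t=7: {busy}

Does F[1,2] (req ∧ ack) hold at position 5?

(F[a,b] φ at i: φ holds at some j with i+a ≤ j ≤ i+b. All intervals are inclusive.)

False

Check (req ∧ ack) at each j in [6,7]:
  j=6: false
  j=7: false
No position in the window satisfies it → formula fails.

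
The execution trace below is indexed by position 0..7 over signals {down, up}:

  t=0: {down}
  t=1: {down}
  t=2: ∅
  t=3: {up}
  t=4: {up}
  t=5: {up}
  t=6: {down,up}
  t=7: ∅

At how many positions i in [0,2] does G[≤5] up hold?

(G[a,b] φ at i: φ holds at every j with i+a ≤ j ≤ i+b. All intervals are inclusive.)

Evaluate at each i in [0,2]:
  i=0: ✗ (fails at j=0)
  i=1: ✗ (fails at j=1)
  i=2: ✗ (fails at j=2)
Positions where it holds: {} → 0.

0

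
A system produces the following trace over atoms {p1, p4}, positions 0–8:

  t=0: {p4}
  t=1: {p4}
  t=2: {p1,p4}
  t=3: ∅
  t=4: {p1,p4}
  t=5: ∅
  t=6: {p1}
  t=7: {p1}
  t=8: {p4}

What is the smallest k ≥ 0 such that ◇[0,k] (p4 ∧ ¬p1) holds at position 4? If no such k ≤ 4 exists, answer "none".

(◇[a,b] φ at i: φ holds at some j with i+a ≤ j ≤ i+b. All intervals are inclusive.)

4

Scan j = 4,5,… for (p4 ∧ ¬p1):
  j=4: fails
  j=5: fails
  j=6: fails
  j=7: fails
  j=8: holds
First hit at j=8, so smallest k = 8-4 = 4.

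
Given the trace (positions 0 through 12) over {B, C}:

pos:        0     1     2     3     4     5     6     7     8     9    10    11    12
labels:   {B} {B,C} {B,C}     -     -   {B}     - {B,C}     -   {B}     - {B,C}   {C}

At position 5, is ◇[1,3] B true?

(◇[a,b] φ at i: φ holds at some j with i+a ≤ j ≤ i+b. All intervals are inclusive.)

Yes

Check B at each j in [6,8]:
  j=6: false
  j=7: true
  j=8: false
Found at j=7 → formula holds.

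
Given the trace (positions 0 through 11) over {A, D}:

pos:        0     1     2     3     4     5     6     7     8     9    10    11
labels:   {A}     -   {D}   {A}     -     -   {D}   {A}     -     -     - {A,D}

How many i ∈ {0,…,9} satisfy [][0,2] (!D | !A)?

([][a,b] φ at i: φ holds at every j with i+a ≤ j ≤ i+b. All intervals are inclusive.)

9

Evaluate at each i in [0,9]:
  i=0: ✓ (all of [0,2])
  i=1: ✓ (all of [1,3])
  i=2: ✓ (all of [2,4])
  i=3: ✓ (all of [3,5])
  i=4: ✓ (all of [4,6])
  i=5: ✓ (all of [5,7])
  i=6: ✓ (all of [6,8])
  i=7: ✓ (all of [7,9])
  i=8: ✓ (all of [8,10])
  i=9: ✗ (fails at j=11)
Positions where it holds: {0, 1, 2, 3, 4, 5, 6, 7, 8} → 9.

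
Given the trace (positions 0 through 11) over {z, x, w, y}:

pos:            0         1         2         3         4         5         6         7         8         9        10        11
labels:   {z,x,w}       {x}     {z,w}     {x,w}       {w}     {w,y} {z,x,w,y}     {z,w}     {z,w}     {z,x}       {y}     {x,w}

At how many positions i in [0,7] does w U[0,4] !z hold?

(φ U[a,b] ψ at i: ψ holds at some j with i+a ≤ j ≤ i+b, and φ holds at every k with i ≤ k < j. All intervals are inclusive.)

Evaluate at each i in [0,7]:
  i=0: ✓ (rhs at j=1; lhs holds on [0,0])
  i=1: ✓ (rhs at j=1)
  i=2: ✓ (rhs at j=3; lhs holds on [2,2])
  i=3: ✓ (rhs at j=3)
  i=4: ✓ (rhs at j=4)
  i=5: ✓ (rhs at j=5)
  i=6: ✗ (lhs fails at k=9 before rhs at j=10)
  i=7: ✗ (lhs fails at k=9 before rhs at j=10)
Positions where it holds: {0, 1, 2, 3, 4, 5} → 6.

6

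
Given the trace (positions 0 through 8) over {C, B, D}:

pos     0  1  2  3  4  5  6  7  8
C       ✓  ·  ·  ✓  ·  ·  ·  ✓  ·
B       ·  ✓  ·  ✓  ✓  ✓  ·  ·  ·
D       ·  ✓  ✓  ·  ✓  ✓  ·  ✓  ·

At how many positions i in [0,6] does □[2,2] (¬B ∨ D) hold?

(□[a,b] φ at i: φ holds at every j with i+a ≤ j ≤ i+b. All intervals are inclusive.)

Evaluate at each i in [0,6]:
  i=0: ✓ (all of [2,2])
  i=1: ✗ (fails at j=3)
  i=2: ✓ (all of [4,4])
  i=3: ✓ (all of [5,5])
  i=4: ✓ (all of [6,6])
  i=5: ✓ (all of [7,7])
  i=6: ✓ (all of [8,8])
Positions where it holds: {0, 2, 3, 4, 5, 6} → 6.

6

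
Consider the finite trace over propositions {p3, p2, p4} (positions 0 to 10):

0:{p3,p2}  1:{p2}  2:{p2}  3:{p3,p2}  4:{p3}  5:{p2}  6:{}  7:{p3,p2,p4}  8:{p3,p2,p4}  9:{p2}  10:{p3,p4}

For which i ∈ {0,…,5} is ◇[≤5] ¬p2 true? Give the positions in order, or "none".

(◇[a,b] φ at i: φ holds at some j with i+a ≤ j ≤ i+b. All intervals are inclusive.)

0, 1, 2, 3, 4, 5

Evaluate at each i in [0,5]:
  i=0: ✓ (witness j=4)
  i=1: ✓ (witness j=4)
  i=2: ✓ (witness j=4)
  i=3: ✓ (witness j=4)
  i=4: ✓ (witness j=4)
  i=5: ✓ (witness j=6)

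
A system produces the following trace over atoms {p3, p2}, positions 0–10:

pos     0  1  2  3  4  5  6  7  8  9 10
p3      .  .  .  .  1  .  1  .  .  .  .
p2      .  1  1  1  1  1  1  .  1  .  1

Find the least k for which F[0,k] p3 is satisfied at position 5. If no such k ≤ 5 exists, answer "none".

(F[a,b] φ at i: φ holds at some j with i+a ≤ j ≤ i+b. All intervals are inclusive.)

1

Scan j = 5,6,… for p3:
  j=5: fails
  j=6: holds
First hit at j=6, so smallest k = 6-5 = 1.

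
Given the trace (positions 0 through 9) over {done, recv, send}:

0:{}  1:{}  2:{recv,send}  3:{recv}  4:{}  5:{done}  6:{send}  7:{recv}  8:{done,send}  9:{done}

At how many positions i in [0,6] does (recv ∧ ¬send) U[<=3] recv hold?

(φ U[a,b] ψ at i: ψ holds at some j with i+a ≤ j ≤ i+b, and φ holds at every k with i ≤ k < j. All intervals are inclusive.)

2

Evaluate at each i in [0,6]:
  i=0: ✗ (lhs fails at k=0 before rhs at j=2)
  i=1: ✗ (lhs fails at k=1 before rhs at j=2)
  i=2: ✓ (rhs at j=2)
  i=3: ✓ (rhs at j=3)
  i=4: ✗ (lhs fails at k=4 before rhs at j=7)
  i=5: ✗ (lhs fails at k=5 before rhs at j=7)
  i=6: ✗ (lhs fails at k=6 before rhs at j=7)
Positions where it holds: {2, 3} → 2.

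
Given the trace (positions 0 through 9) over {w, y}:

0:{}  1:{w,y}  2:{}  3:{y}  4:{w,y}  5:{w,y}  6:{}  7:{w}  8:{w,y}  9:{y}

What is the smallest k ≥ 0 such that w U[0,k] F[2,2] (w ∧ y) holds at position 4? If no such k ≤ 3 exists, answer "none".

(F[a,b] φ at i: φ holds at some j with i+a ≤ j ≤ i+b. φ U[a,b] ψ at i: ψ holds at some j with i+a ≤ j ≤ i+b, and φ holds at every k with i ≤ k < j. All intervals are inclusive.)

2

Need earliest j ≥ 4 with F[2,2] (w ∧ y), and w at every k in [4,j-1].
  j=4: rhs fails.
  j=5: rhs fails.
  j=6: rhs holds; lhs holds on [4,5]. k = 2.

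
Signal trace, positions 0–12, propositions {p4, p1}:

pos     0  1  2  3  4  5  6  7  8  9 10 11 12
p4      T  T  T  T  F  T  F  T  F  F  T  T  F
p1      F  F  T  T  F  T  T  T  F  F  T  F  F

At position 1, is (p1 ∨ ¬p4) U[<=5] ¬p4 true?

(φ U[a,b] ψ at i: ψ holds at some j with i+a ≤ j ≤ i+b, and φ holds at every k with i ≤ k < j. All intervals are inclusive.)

Need some j in [1,6] with ¬p4, and (p1 ∨ ¬p4) at every k in [1,j-1].
  j=1: ¬p4 false.
  j=2: ¬p4 false.
  j=3: ¬p4 false.
  j=4: ¬p4 holds, but (p1 ∨ ¬p4) fails at k=1 → not this j.
  j=5: ¬p4 false.
  j=6: ¬p4 holds, but (p1 ∨ ¬p4) fails at k=1 → not this j.
No j in the window works → until fails.

Does not hold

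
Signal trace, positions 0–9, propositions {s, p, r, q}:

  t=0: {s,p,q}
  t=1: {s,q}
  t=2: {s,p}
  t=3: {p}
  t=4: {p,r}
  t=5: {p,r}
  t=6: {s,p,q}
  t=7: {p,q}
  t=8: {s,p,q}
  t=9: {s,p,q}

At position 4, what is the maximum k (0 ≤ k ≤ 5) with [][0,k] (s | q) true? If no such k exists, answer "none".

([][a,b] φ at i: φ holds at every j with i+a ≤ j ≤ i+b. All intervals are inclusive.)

none

(s | q) must hold from j=4 onward; find where it first fails.
  j=4: fails → no k works.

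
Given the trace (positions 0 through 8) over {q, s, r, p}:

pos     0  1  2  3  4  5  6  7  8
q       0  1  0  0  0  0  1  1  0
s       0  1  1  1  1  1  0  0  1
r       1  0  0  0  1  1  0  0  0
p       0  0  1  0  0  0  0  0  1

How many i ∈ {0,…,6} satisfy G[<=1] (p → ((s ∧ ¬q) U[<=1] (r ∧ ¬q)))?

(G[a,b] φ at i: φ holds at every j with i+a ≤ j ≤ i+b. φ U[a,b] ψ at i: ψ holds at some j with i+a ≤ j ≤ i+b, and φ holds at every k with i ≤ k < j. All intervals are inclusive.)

5

Evaluate at each i in [0,6]:
  i=0: ✓ (all of [0,1])
  i=1: ✗ (fails at j=2)
  i=2: ✗ (fails at j=2)
  i=3: ✓ (all of [3,4])
  i=4: ✓ (all of [4,5])
  i=5: ✓ (all of [5,6])
  i=6: ✓ (all of [6,7])
Positions where it holds: {0, 3, 4, 5, 6} → 5.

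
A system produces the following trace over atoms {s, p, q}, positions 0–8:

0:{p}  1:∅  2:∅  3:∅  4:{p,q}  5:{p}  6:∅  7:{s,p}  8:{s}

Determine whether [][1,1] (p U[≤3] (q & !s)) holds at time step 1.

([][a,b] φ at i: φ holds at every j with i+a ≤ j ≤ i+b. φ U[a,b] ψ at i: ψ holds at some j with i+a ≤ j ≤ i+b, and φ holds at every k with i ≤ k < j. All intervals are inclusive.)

Check (p U[≤3] (q & !s)) at every j in [2,2]:
  j=2: fails
Fails at j=2 → formula fails.

False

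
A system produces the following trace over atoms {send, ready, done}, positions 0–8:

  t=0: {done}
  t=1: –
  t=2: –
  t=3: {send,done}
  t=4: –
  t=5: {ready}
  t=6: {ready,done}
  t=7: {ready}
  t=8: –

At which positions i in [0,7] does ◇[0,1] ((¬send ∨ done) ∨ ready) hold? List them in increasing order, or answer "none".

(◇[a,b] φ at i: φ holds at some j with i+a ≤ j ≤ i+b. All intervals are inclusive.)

Evaluate at each i in [0,7]:
  i=0: ✓ (witness j=0)
  i=1: ✓ (witness j=1)
  i=2: ✓ (witness j=2)
  i=3: ✓ (witness j=3)
  i=4: ✓ (witness j=4)
  i=5: ✓ (witness j=5)
  i=6: ✓ (witness j=6)
  i=7: ✓ (witness j=7)

0, 1, 2, 3, 4, 5, 6, 7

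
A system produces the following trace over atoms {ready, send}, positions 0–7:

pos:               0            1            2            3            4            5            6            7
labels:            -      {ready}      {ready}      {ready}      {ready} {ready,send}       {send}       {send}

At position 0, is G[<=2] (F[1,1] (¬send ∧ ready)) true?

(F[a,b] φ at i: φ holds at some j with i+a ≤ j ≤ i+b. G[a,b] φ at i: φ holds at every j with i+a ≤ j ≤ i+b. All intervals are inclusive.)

True

Check F[1,1] (¬send ∧ ready) at every j in [0,2]:
  j=0: holds (witness at 1)
  j=1: holds (witness at 2)
  j=2: holds (witness at 3)
All positions satisfy it → formula holds.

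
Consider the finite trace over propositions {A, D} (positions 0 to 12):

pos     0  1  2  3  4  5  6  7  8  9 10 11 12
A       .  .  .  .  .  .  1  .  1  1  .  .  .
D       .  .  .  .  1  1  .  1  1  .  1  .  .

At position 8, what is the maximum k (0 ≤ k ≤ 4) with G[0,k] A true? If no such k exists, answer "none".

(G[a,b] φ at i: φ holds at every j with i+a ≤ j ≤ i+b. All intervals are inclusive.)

1

A must hold from j=8 onward; find where it first fails.
  j=8: holds
  j=9: holds
  j=10: fails
Holds on [8,9], so largest k = 1.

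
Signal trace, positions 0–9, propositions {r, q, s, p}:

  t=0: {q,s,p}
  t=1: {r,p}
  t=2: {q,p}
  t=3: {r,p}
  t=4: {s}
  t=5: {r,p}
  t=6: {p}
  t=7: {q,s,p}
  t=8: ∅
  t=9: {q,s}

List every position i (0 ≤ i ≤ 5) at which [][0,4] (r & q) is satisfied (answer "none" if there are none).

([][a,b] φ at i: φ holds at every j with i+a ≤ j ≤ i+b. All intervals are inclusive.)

none

Evaluate at each i in [0,5]:
  i=0: ✗ (fails at j=0)
  i=1: ✗ (fails at j=1)
  i=2: ✗ (fails at j=2)
  i=3: ✗ (fails at j=3)
  i=4: ✗ (fails at j=4)
  i=5: ✗ (fails at j=5)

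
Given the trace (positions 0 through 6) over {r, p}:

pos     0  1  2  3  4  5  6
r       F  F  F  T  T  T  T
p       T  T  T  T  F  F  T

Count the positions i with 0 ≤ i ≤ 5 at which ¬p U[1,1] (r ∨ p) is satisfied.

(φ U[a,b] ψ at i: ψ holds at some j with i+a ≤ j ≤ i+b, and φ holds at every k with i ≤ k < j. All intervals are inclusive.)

Evaluate at each i in [0,5]:
  i=0: ✗ (lhs fails at k=0 before rhs at j=1)
  i=1: ✗ (lhs fails at k=1 before rhs at j=2)
  i=2: ✗ (lhs fails at k=2 before rhs at j=3)
  i=3: ✗ (lhs fails at k=3 before rhs at j=4)
  i=4: ✓ (rhs at j=5; lhs holds on [4,4])
  i=5: ✓ (rhs at j=6; lhs holds on [5,5])
Positions where it holds: {4, 5} → 2.

2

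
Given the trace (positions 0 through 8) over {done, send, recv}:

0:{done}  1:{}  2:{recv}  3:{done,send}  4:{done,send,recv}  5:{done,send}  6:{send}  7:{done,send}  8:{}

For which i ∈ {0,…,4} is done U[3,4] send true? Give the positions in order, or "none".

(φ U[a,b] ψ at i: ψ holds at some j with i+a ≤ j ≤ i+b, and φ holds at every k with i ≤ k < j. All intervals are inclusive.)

Evaluate at each i in [0,4]:
  i=0: ✗ (lhs fails at k=1 before rhs at j=3)
  i=1: ✗ (lhs fails at k=1 before rhs at j=4)
  i=2: ✗ (lhs fails at k=2 before rhs at j=5)
  i=3: ✓ (rhs at j=6; lhs holds on [3,5])
  i=4: ✗ (lhs fails at k=6 before rhs at j=7)

3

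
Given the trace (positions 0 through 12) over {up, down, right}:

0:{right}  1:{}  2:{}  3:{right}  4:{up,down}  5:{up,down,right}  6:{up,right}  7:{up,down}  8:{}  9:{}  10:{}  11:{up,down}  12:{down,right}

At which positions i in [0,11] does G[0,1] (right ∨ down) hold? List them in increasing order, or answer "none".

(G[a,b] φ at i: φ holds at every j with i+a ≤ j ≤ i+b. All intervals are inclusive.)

Evaluate at each i in [0,11]:
  i=0: ✗ (fails at j=1)
  i=1: ✗ (fails at j=1)
  i=2: ✗ (fails at j=2)
  i=3: ✓ (all of [3,4])
  i=4: ✓ (all of [4,5])
  i=5: ✓ (all of [5,6])
  i=6: ✓ (all of [6,7])
  i=7: ✗ (fails at j=8)
  i=8: ✗ (fails at j=8)
  i=9: ✗ (fails at j=9)
  i=10: ✗ (fails at j=10)
  i=11: ✓ (all of [11,12])

3, 4, 5, 6, 11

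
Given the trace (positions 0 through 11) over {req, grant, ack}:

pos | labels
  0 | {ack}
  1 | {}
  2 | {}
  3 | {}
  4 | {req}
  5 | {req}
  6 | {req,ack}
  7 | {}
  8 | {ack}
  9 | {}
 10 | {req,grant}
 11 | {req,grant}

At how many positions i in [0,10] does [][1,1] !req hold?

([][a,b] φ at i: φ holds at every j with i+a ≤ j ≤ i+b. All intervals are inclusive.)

6

Evaluate at each i in [0,10]:
  i=0: ✓ (all of [1,1])
  i=1: ✓ (all of [2,2])
  i=2: ✓ (all of [3,3])
  i=3: ✗ (fails at j=4)
  i=4: ✗ (fails at j=5)
  i=5: ✗ (fails at j=6)
  i=6: ✓ (all of [7,7])
  i=7: ✓ (all of [8,8])
  i=8: ✓ (all of [9,9])
  i=9: ✗ (fails at j=10)
  i=10: ✗ (fails at j=11)
Positions where it holds: {0, 1, 2, 6, 7, 8} → 6.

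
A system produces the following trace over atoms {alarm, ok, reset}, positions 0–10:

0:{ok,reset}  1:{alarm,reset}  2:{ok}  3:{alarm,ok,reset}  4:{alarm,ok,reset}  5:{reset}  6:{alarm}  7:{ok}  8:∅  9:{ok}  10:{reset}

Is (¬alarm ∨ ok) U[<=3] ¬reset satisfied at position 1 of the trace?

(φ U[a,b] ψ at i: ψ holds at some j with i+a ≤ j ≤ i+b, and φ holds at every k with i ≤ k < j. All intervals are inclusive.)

False

Need some j in [1,4] with ¬reset, and (¬alarm ∨ ok) at every k in [1,j-1].
  j=1: ¬reset false.
  j=2: ¬reset holds, but (¬alarm ∨ ok) fails at k=1 → not this j.
  j=3: ¬reset false.
  j=4: ¬reset false.
No j in the window works → until fails.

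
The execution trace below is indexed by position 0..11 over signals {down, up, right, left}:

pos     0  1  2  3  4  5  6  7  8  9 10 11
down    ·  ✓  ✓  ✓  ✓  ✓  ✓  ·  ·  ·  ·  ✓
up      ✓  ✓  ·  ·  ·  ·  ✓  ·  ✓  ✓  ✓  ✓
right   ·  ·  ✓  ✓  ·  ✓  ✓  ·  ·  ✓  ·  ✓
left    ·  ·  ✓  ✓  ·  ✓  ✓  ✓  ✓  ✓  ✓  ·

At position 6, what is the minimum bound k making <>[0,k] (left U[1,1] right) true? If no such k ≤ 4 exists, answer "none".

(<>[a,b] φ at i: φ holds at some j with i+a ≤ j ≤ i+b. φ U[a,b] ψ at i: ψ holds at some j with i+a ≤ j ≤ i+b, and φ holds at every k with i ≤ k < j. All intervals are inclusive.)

Scan j = 6,7,… for (left U[1,1] right):
  j=6: fails
  j=7: fails
  j=8: holds
First hit at j=8, so smallest k = 8-6 = 2.

2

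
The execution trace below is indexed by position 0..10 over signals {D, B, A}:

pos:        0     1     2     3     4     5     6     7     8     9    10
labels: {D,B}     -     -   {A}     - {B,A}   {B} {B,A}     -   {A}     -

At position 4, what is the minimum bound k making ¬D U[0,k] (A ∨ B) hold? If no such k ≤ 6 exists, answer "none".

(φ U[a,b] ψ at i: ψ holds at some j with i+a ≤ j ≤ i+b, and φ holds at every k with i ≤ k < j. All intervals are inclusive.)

Need earliest j ≥ 4 with (A ∨ B), and ¬D at every k in [4,j-1].
  j=4: rhs fails.
  j=5: rhs holds; lhs holds on [4,4]. k = 1.

1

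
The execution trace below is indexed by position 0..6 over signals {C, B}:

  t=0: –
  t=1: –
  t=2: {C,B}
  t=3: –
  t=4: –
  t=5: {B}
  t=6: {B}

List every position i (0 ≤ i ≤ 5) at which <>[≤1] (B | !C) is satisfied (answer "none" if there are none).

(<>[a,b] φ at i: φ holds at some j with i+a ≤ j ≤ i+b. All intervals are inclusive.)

Evaluate at each i in [0,5]:
  i=0: ✓ (witness j=0)
  i=1: ✓ (witness j=1)
  i=2: ✓ (witness j=2)
  i=3: ✓ (witness j=3)
  i=4: ✓ (witness j=4)
  i=5: ✓ (witness j=5)

0, 1, 2, 3, 4, 5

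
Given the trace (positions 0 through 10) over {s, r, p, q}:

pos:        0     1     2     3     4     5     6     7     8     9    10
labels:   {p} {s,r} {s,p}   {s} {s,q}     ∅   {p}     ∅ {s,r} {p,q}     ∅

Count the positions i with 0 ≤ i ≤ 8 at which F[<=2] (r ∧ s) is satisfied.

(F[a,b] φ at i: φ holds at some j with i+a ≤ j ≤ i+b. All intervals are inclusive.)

Evaluate at each i in [0,8]:
  i=0: ✓ (witness j=1)
  i=1: ✓ (witness j=1)
  i=2: ✗ (none in [2,4])
  i=3: ✗ (none in [3,5])
  i=4: ✗ (none in [4,6])
  i=5: ✗ (none in [5,7])
  i=6: ✓ (witness j=8)
  i=7: ✓ (witness j=8)
  i=8: ✓ (witness j=8)
Positions where it holds: {0, 1, 6, 7, 8} → 5.

5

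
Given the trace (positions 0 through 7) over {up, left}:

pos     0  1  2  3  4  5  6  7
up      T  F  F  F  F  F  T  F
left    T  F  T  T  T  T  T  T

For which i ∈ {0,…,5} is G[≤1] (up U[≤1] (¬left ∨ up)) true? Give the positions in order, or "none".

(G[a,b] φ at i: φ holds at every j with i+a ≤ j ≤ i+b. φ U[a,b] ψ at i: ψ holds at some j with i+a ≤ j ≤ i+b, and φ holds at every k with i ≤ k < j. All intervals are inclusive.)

0

Evaluate at each i in [0,5]:
  i=0: ✓ (all of [0,1])
  i=1: ✗ (fails at j=2)
  i=2: ✗ (fails at j=2)
  i=3: ✗ (fails at j=3)
  i=4: ✗ (fails at j=4)
  i=5: ✗ (fails at j=5)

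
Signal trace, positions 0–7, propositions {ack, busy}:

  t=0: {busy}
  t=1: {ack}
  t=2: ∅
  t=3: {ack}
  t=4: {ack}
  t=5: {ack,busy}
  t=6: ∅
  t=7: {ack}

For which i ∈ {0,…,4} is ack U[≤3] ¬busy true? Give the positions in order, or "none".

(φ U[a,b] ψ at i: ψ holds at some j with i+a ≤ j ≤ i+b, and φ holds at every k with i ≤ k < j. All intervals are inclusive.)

1, 2, 3, 4

Evaluate at each i in [0,4]:
  i=0: ✗ (lhs fails at k=0 before rhs at j=1)
  i=1: ✓ (rhs at j=1)
  i=2: ✓ (rhs at j=2)
  i=3: ✓ (rhs at j=3)
  i=4: ✓ (rhs at j=4)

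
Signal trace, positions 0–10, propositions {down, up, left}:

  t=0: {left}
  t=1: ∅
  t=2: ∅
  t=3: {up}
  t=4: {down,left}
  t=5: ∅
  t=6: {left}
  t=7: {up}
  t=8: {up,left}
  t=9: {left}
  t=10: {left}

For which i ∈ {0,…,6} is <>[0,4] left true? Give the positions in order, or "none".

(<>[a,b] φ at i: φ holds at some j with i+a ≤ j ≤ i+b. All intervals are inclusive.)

0, 1, 2, 3, 4, 5, 6

Evaluate at each i in [0,6]:
  i=0: ✓ (witness j=0)
  i=1: ✓ (witness j=4)
  i=2: ✓ (witness j=4)
  i=3: ✓ (witness j=4)
  i=4: ✓ (witness j=4)
  i=5: ✓ (witness j=6)
  i=6: ✓ (witness j=6)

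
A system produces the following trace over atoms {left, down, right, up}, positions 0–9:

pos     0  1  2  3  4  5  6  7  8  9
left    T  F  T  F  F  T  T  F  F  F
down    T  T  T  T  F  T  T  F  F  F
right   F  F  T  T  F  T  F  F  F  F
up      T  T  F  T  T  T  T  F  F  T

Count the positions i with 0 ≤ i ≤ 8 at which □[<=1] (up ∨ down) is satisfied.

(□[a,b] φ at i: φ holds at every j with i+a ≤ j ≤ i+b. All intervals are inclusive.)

6

Evaluate at each i in [0,8]:
  i=0: ✓ (all of [0,1])
  i=1: ✓ (all of [1,2])
  i=2: ✓ (all of [2,3])
  i=3: ✓ (all of [3,4])
  i=4: ✓ (all of [4,5])
  i=5: ✓ (all of [5,6])
  i=6: ✗ (fails at j=7)
  i=7: ✗ (fails at j=7)
  i=8: ✗ (fails at j=8)
Positions where it holds: {0, 1, 2, 3, 4, 5} → 6.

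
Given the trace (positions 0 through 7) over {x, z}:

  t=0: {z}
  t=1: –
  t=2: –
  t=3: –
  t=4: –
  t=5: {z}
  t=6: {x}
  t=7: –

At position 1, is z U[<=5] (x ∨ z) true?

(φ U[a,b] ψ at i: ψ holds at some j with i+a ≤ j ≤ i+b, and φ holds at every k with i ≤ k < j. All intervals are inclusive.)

No

Need some j in [1,6] with (x ∨ z), and z at every k in [1,j-1].
  j=1: (x ∨ z) false.
  j=2: (x ∨ z) false.
  j=3: (x ∨ z) false.
  j=4: (x ∨ z) false.
  j=5: (x ∨ z) holds, but z fails at k=1 → not this j.
  j=6: (x ∨ z) holds, but z fails at k=1 → not this j.
No j in the window works → until fails.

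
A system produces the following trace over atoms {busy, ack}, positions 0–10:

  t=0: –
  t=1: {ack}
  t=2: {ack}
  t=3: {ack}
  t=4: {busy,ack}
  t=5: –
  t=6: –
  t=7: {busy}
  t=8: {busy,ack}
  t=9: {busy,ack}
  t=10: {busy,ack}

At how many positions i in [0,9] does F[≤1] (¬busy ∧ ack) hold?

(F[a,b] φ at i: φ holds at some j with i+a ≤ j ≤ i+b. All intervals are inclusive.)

Evaluate at each i in [0,9]:
  i=0: ✓ (witness j=1)
  i=1: ✓ (witness j=1)
  i=2: ✓ (witness j=2)
  i=3: ✓ (witness j=3)
  i=4: ✗ (none in [4,5])
  i=5: ✗ (none in [5,6])
  i=6: ✗ (none in [6,7])
  i=7: ✗ (none in [7,8])
  i=8: ✗ (none in [8,9])
  i=9: ✗ (none in [9,10])
Positions where it holds: {0, 1, 2, 3} → 4.

4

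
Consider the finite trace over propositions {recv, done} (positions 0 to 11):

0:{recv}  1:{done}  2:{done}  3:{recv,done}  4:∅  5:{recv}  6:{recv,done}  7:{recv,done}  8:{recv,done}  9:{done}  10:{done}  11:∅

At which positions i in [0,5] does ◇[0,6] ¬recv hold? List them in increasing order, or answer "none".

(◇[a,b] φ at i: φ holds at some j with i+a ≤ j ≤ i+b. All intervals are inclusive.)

Evaluate at each i in [0,5]:
  i=0: ✓ (witness j=1)
  i=1: ✓ (witness j=1)
  i=2: ✓ (witness j=2)
  i=3: ✓ (witness j=4)
  i=4: ✓ (witness j=4)
  i=5: ✓ (witness j=9)

0, 1, 2, 3, 4, 5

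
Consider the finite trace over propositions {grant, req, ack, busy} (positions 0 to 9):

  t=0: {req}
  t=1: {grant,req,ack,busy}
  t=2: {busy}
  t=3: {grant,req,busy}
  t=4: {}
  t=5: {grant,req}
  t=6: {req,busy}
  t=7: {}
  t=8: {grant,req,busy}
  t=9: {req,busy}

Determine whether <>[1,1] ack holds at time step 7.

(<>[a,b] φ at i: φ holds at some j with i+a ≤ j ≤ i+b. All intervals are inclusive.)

No

Check ack at each j in [8,8]:
  j=8: false
No position in the window satisfies it → formula fails.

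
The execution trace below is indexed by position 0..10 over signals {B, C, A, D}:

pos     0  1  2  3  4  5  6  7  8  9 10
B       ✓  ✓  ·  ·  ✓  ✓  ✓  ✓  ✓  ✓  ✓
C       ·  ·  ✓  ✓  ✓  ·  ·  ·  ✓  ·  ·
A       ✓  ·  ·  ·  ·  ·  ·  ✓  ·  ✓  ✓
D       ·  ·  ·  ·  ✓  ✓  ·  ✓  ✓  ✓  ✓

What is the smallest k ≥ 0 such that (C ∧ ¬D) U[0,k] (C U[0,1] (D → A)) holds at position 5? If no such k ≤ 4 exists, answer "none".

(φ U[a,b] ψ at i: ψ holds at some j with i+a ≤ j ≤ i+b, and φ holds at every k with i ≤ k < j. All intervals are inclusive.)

Need earliest j ≥ 5 with (C U[0,1] (D → A)), and (C ∧ ¬D) at every k in [5,j-1].
  j=5: rhs fails.
  j=6: rhs holds but lhs fails at k=5.
  j=7: rhs holds but lhs fails at k=5.
  j=8: rhs holds but lhs fails at k=5.
  j=9: rhs holds but lhs fails at k=5.
No witness within the range → none.

none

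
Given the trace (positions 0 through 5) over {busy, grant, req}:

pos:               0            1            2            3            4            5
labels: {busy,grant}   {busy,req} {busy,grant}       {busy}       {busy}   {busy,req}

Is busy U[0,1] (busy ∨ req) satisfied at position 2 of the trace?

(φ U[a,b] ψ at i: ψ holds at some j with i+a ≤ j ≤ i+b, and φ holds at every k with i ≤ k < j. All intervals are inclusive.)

True

Need some j in [2,3] with (busy ∨ req), and busy at every k in [2,j-1].
  j=2: (busy ∨ req) holds; no prefix to check → satisfied.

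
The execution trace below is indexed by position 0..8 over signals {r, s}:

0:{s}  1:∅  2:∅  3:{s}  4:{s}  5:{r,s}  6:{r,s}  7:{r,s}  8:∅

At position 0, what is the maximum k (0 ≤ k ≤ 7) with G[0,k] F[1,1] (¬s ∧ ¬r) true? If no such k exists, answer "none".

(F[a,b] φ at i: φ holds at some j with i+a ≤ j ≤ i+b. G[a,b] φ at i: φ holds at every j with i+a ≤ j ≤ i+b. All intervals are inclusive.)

1

F[1,1] (¬s ∧ ¬r) must hold from j=0 onward; find where it first fails.
  j=0: holds
  j=1: holds
  j=2: fails
Holds on [0,1], so largest k = 1.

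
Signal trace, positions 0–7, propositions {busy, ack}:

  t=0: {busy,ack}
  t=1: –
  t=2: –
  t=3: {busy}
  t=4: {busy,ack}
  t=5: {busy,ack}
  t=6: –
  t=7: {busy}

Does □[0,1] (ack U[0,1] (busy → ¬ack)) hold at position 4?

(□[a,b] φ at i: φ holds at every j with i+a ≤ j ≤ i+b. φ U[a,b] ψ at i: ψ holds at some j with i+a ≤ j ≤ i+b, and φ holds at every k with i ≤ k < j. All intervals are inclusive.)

Check (ack U[0,1] (busy → ¬ack)) at every j in [4,5]:
  j=4: fails
  j=5: holds
Fails at j=4 → formula fails.

Does not hold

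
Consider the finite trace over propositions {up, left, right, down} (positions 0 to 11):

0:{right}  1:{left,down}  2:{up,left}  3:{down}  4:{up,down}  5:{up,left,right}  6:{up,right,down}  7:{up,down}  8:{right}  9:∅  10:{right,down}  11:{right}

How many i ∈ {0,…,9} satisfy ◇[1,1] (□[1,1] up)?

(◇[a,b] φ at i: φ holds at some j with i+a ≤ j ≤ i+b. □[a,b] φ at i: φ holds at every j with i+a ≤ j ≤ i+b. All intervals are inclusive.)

5

Evaluate at each i in [0,9]:
  i=0: ✓ (witness j=1)
  i=1: ✗ (none in [2,2])
  i=2: ✓ (witness j=3)
  i=3: ✓ (witness j=4)
  i=4: ✓ (witness j=5)
  i=5: ✓ (witness j=6)
  i=6: ✗ (none in [7,7])
  i=7: ✗ (none in [8,8])
  i=8: ✗ (none in [9,9])
  i=9: ✗ (none in [10,10])
Positions where it holds: {0, 2, 3, 4, 5} → 5.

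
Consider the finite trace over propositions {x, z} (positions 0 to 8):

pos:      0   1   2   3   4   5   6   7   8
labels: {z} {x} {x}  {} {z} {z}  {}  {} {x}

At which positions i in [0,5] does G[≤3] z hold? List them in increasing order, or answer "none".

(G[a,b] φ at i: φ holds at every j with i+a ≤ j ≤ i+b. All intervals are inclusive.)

Evaluate at each i in [0,5]:
  i=0: ✗ (fails at j=1)
  i=1: ✗ (fails at j=1)
  i=2: ✗ (fails at j=2)
  i=3: ✗ (fails at j=3)
  i=4: ✗ (fails at j=6)
  i=5: ✗ (fails at j=6)

none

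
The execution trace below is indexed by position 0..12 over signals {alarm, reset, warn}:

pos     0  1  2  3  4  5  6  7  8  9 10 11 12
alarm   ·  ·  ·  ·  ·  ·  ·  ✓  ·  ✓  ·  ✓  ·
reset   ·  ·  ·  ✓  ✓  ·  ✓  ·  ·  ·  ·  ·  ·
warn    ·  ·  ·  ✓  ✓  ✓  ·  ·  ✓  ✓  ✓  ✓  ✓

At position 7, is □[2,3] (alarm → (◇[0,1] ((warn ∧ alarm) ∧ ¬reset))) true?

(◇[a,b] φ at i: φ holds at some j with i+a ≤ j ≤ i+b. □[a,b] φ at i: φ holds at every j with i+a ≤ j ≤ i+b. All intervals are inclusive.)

Check (alarm → (◇[0,1] ((warn ∧ alarm) ∧ ¬reset))) at every j in [9,10]:
  j=9: antecedent true; consequent holds (witness at 9) → ✓
  j=10: antecedent false → ✓
All positions satisfy it → formula holds.

True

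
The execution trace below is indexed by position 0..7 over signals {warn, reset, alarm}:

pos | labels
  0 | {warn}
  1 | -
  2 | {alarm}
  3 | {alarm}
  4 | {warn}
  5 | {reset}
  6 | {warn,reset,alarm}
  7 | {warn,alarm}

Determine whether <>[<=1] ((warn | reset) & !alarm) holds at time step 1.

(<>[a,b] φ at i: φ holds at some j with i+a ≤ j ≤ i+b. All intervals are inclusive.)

Check ((warn | reset) & !alarm) at each j in [1,2]:
  j=1: false
  j=2: false
No position in the window satisfies it → formula fails.

Does not hold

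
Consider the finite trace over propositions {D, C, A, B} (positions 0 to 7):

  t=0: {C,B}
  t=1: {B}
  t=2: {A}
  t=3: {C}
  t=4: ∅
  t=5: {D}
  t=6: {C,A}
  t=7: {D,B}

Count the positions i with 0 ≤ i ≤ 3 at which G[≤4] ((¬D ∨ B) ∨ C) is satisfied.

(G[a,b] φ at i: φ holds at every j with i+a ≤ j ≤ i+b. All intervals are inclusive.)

Evaluate at each i in [0,3]:
  i=0: ✓ (all of [0,4])
  i=1: ✗ (fails at j=5)
  i=2: ✗ (fails at j=5)
  i=3: ✗ (fails at j=5)
Positions where it holds: {0} → 1.

1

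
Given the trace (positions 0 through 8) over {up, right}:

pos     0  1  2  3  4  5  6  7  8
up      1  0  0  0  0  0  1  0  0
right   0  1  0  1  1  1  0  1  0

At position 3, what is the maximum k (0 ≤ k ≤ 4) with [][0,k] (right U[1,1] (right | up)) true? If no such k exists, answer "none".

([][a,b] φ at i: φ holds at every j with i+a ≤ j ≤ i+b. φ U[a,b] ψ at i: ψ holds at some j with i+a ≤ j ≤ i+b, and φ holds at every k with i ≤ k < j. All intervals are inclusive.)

2

(right U[1,1] (right | up)) must hold from j=3 onward; find where it first fails.
  j=3: holds
  j=4: holds
  j=5: holds
  j=6: fails
Holds on [3,5], so largest k = 2.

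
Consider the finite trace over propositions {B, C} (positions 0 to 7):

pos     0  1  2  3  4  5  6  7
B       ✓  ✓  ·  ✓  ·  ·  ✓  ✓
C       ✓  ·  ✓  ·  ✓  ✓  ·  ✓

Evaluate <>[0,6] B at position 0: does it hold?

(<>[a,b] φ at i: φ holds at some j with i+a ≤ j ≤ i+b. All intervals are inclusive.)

True

Check B at each j in [0,6]:
  j=0: true
  j=1: true
  j=2: false
  j=3: true
  j=4: false
  j=5: false
  j=6: true
Found at j=0 → formula holds.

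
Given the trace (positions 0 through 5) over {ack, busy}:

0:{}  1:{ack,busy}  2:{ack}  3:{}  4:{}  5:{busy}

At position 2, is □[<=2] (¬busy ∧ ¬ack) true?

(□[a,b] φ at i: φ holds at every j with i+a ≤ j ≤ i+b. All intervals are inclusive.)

Check (¬busy ∧ ¬ack) at every j in [2,4]:
  j=2: false
  j=3: true
  j=4: true
Fails at j=2 → formula fails.

No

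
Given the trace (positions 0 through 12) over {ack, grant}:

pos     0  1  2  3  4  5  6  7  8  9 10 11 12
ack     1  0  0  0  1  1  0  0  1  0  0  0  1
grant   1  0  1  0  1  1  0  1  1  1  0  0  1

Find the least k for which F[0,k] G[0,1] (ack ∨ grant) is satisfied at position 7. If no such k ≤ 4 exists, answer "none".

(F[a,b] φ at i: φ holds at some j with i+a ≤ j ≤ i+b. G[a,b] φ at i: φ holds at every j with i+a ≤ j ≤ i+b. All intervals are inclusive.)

Scan j = 7,8,… for G[0,1] (ack ∨ grant):
  j=7: holds
First hit at j=7, so smallest k = 7-7 = 0.

0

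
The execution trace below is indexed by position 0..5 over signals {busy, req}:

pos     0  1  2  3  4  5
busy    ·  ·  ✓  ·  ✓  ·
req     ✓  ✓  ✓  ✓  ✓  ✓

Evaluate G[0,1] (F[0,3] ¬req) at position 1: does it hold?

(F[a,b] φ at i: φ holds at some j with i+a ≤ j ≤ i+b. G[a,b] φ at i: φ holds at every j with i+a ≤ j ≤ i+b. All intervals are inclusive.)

Check F[0,3] ¬req at every j in [1,2]:
  j=1: fails (none in [1,4])
  j=2: fails (none in [2,5])
Fails at j=1 → formula fails.

False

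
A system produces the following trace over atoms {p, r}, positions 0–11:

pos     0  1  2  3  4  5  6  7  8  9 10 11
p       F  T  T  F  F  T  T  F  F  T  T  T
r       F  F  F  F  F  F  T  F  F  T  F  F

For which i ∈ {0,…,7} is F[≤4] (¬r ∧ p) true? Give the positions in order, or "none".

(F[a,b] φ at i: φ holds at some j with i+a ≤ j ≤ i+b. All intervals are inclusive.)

Evaluate at each i in [0,7]:
  i=0: ✓ (witness j=1)
  i=1: ✓ (witness j=1)
  i=2: ✓ (witness j=2)
  i=3: ✓ (witness j=5)
  i=4: ✓ (witness j=5)
  i=5: ✓ (witness j=5)
  i=6: ✓ (witness j=10)
  i=7: ✓ (witness j=10)

0, 1, 2, 3, 4, 5, 6, 7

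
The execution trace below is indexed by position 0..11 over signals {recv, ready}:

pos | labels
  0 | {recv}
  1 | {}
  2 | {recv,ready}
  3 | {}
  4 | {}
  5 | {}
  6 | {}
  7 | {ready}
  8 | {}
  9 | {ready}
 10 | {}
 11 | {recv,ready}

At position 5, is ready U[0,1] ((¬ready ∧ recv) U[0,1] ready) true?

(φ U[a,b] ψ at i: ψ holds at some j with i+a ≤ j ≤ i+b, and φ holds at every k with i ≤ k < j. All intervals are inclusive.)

Need some j in [5,6] with ((¬ready ∧ recv) U[0,1] ready), and ready at every k in [5,j-1].
  j=5: ((¬ready ∧ recv) U[0,1] ready) — fails.
  j=6: ((¬ready ∧ recv) U[0,1] ready) — fails.
No j in the window works → until fails.

False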